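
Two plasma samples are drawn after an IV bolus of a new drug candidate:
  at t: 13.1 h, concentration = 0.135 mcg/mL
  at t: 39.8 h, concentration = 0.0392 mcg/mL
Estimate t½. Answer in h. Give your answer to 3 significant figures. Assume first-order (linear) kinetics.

k = ln(C₁/C₂) / (t₂ − t₁) = ln(0.135/0.0392) / (39.8 − 13.1)
  = 1.237 / 26.70 = 0.04633 h⁻¹
t½ = ln2 / k = 0.693147 / 0.04633 = 14.96 h

15.0 h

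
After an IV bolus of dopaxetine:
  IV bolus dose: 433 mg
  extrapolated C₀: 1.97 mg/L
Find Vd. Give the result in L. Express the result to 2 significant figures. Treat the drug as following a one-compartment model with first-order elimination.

220 L

Vd = Dose / C₀ = 433.0 / 1.97 = 219.8 L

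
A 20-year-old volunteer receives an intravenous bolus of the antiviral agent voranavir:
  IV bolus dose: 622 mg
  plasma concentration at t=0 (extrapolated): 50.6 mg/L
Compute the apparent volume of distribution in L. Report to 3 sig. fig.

12.3 L

Vd = Dose / C₀ = 622.0 / 50.6 = 12.29 L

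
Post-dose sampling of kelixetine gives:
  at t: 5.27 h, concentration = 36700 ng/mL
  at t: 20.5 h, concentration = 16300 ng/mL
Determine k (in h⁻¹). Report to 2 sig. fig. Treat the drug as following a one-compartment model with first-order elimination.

0.053 h⁻¹

k = ln(C₁/C₂) / (t₂ − t₁) = ln(36700/16300) / (20.5 − 5.27)
  = 0.8116 / 15.23 = 0.05329 h⁻¹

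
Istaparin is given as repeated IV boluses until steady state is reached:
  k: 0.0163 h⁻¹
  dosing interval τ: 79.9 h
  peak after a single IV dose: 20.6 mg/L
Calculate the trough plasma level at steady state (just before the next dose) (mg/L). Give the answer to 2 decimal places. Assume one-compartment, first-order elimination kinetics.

7.69 mg/L

e^(−kτ) = e^(−0.01630 × 79.9) = 0.2719
Accumulation ratio R = 1 / (1 − e^(−kτ)) = 1 / (1 − 0.2719) = 1.373
Steady-state trough = C₀ × R × e^(−kτ) = 20.6 × 1.373 × 0.2719 = 7.690 mg/L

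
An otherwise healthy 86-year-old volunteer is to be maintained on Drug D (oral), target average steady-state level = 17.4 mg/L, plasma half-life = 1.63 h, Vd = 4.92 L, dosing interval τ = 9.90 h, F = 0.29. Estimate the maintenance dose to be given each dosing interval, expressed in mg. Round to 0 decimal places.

1243 mg

k = ln2 / t½ = 0.693147 / 1.63 = 0.4252 h⁻¹
CL = k × Vd = 0.4252 × 4.92 = 2.092 L/h
At steady state, F × (Dose/τ) = Css × CL.
Dose = Css × CL × τ / F = 17.4 × 2.092 × 9.90 / 0.29 = 1243 mg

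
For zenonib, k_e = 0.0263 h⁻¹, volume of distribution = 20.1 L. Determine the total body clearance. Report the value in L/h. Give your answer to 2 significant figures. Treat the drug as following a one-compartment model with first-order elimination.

0.53 L/h

CL = k × Vd = 0.0263 × 20.1 = 0.5286 L/h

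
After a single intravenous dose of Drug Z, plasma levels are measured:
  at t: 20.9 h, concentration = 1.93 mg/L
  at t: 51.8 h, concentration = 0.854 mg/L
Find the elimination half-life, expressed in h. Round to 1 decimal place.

26.3 h

k = ln(C₁/C₂) / (t₂ − t₁) = ln(1.93/0.854) / (51.8 − 20.9)
  = 0.8153 / 30.90 = 0.02639 h⁻¹
t½ = ln2 / k = 0.693147 / 0.02639 = 26.27 h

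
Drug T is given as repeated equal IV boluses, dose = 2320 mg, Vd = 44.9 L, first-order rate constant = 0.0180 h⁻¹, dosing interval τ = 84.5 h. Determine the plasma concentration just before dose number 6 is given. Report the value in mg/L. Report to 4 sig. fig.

14.44 mg/L

C₀ per dose = Dose / Vd = 2320 / 44.9 = 51.67 mg/L
Fraction remaining after one interval: r = e^(−kτ) = e^(−0.01800 × 84.5) = 0.2185
Before dose 6, 5 doses have been given (aged 1τ, 2τ, 3τ, 4τ, 5τ).
C_trough = C₀ × (r + r² + … + r^5) = C₀ × r(1−r^5)/(1−r)
        = 51.67 × 0.2185 × (1 − 0.0004980) / (1 − 0.2185) = 14.44 mg/L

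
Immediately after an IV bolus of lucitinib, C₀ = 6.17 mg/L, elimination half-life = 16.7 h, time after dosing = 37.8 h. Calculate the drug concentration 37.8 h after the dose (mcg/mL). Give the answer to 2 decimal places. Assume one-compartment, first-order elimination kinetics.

1.29 mcg/mL

k = ln2 / t½ = 0.693147 / 16.7 = 0.04151 h⁻¹
C = C₀ · e^(−k·t) = 6.170 × e^(−0.04151 × 37.8)
  = 6.170 × 0.2082 = 1.285 mg/L
(1.285 mg/L = 1.285 mcg/mL)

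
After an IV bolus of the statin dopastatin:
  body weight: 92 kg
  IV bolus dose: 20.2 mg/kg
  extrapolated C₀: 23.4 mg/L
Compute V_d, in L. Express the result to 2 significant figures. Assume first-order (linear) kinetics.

79 L

Dose = 20.2 × 92 = 1858 mg
Vd = Dose / C₀ = 1858 / 23.4 = 79.40 L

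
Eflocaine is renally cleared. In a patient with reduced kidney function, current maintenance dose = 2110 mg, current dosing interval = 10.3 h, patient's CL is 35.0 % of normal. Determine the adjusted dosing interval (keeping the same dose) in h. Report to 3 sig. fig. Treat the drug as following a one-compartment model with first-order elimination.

To keep the same average steady-state level, dosing rate must scale with clearance.
CL ratio = 35.0 / 100 = 0.3500
New interval (same dose) = 10.3 / 0.3500 = 29.43 h

29.4 h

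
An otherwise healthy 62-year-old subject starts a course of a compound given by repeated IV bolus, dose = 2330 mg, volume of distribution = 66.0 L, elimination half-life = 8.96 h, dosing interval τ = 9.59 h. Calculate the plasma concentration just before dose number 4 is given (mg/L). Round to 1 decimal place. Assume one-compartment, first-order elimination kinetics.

C₀ per dose = Dose / Vd = 2330 / 66.0 = 35.30 mg/L
k = ln2 / t½ = 0.693147 / 8.96 = 0.07736 h⁻¹
Fraction remaining after one interval: r = e^(−kτ) = e^(−0.07736 × 9.59) = 0.4762
Before dose 4, 3 doses have been given (aged 1τ, 2τ, 3τ).
C_trough = C₀ × (r + r² + … + r^3) = C₀ × r(1−r^3)/(1−r)
        = 35.30 × 0.4762 × (1 − 0.1080) / (1 − 0.4762) = 28.63 mg/L

28.6 mg/L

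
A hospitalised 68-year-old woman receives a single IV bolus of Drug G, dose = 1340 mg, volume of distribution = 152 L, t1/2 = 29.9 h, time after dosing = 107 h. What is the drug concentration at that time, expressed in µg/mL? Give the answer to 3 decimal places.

C₀ = Dose / Vd = 1340 / 152 = 8.816 mg/L
k = ln2 / t½ = 0.693147 / 29.9 = 0.02318 h⁻¹
C = C₀ · e^(−k·t) = 8.816 × e^(−0.02318 × 107)
  = 8.816 × 0.08372 = 0.7381 mg/L
(0.7381 mg/L = 0.7381 µg/mL)

0.738 µg/mL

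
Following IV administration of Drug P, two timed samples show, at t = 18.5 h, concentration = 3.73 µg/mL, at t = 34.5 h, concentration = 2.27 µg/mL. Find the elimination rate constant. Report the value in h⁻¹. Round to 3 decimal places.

0.031 h⁻¹

k = ln(C₁/C₂) / (t₂ − t₁) = ln(3.73/2.27) / (34.5 − 18.5)
  = 0.4966 / 16.00 = 0.03104 h⁻¹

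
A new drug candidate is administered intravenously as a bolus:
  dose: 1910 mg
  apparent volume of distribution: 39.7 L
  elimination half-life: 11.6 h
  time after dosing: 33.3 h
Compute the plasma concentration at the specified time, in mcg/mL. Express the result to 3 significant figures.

6.58 mcg/mL

C₀ = Dose / Vd = 1910 / 39.7 = 48.11 mg/L
k = ln2 / t½ = 0.693147 / 11.6 = 0.05975 h⁻¹
C = C₀ · e^(−k·t) = 48.11 × e^(−0.05975 × 33.3)
  = 48.11 × 0.1367 = 6.577 mg/L
(6.577 mg/L = 6.577 mcg/mL)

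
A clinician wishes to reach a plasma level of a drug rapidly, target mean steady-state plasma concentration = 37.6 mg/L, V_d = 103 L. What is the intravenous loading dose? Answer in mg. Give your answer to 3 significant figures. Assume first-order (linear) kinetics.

3870 mg

LD = Css × Vd = 37.6 × 103 = 3873 mg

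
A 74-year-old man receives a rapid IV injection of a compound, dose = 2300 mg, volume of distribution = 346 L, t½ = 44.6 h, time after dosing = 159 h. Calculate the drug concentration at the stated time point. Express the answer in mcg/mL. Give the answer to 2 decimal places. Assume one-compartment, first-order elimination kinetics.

C₀ = Dose / Vd = 2300 / 346 = 6.647 mg/L
k = ln2 / t½ = 0.693147 / 44.6 = 0.01554 h⁻¹
C = C₀ · e^(−k·t) = 6.647 × e^(−0.01554 × 159)
  = 6.647 × 0.08451 = 0.5617 mg/L
(0.5617 mg/L = 0.5617 mcg/mL)

0.56 mcg/mL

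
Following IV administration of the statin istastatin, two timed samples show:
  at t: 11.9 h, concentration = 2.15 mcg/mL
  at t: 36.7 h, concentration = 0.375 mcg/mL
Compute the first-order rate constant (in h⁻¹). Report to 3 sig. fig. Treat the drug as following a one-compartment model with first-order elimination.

0.0704 h⁻¹

k = ln(C₁/C₂) / (t₂ − t₁) = ln(2.15/0.375) / (36.7 − 11.9)
  = 1.746 / 24.80 = 0.07040 h⁻¹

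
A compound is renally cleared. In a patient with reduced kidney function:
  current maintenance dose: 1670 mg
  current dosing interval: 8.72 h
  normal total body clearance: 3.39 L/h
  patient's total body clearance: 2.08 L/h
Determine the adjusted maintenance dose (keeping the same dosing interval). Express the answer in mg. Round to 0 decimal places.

To keep the same average steady-state level, dosing rate must scale with clearance.
CL ratio = 2.08 / 3.39 = 0.6136
New dose (same interval) = 1670 × 0.6136 = 1025 mg

1025 mg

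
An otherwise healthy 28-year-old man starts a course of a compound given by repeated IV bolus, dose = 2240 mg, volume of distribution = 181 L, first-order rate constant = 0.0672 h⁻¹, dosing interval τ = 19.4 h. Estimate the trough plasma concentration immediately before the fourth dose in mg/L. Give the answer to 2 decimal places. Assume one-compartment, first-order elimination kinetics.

C₀ per dose = Dose / Vd = 2240 / 181 = 12.38 mg/L
Fraction remaining after one interval: r = e^(−kτ) = e^(−0.06720 × 19.4) = 0.2715
Before dose 4, 3 doses have been given (aged 1τ, 2τ, 3τ).
C_trough = C₀ × (r + r² + … + r^3) = C₀ × r(1−r^3)/(1−r)
        = 12.38 × 0.2715 × (1 − 0.02001) / (1 − 0.2715) = 4.522 mg/L

4.52 mg/L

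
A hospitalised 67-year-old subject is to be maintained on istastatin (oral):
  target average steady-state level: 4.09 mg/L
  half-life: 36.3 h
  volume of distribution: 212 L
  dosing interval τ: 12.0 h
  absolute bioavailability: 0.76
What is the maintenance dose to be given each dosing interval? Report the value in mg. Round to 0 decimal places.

k = ln2 / t½ = 0.693147 / 36.3 = 0.01909 h⁻¹
CL = k × Vd = 0.01909 × 212 = 4.047 L/h
At steady state, F × (Dose/τ) = Css × CL.
Dose = Css × CL × τ / F = 4.09 × 4.047 × 12.0 / 0.76 = 261.4 mg

261 mg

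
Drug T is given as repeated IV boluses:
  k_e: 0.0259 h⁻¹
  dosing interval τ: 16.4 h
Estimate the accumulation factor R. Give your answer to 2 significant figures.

2.9

e^(−kτ) = e^(−0.02590 × 16.4) = 0.6539
Accumulation ratio R = 1 / (1 − e^(−kτ)) = 1 / (1 − 0.6539) = 2.889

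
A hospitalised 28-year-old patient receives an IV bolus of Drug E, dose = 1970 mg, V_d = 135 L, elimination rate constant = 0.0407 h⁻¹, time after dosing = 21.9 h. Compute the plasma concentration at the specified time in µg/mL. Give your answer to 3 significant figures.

5.98 µg/mL

C₀ = Dose / Vd = 1970 / 135 = 14.59 mg/L
C = C₀ · e^(−k·t) = 14.59 × e^(−0.04070 × 21.9)
  = 14.59 × 0.4101 = 5.983 mg/L
(5.983 mg/L = 5.983 µg/mL)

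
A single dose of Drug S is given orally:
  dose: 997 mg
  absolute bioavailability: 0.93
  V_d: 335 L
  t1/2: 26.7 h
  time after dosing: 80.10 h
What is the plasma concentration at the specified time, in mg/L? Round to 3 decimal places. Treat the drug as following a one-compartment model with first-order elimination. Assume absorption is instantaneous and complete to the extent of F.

Amount reaching circulation = F × Dose = 0.93 × 997.0 = 927.2 mg
C₀ = F·Dose / Vd = 927.2 / 335 = 2.768 mg/L
k = ln2 / t½ = 0.693147 / 26.7 = 0.02596 h⁻¹
t / t½ = 80.10 / 26.7 = 3 half-lives
C = C₀ × (1/2)^3 = 2.768 × 0.1250 = 0.3460 mg/L

0.346 mg/L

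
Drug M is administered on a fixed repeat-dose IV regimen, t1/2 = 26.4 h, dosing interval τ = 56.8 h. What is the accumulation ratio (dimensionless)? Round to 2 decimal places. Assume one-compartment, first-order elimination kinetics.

1.29

k = ln2 / t½ = 0.693147 / 26.4 = 0.02626 h⁻¹
e^(−kτ) = e^(−0.02626 × 56.8) = 0.2250
Accumulation ratio R = 1 / (1 − e^(−kτ)) = 1 / (1 − 0.2250) = 1.290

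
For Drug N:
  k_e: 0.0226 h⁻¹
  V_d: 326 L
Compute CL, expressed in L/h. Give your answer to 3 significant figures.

7.37 L/h

CL = k × Vd = 0.0226 × 326 = 7.368 L/h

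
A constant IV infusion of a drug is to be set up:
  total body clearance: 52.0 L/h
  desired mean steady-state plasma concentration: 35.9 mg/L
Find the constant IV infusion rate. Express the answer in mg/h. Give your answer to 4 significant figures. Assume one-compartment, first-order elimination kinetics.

At steady state, infusion rate R₀ = Css × CL = 35.9 × 52.00 = 1867 mg/h

1867 mg/h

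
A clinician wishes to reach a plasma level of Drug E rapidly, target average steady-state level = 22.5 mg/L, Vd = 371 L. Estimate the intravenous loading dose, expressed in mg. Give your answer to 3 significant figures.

8350 mg

LD = Css × Vd = 22.5 × 371 = 8348 mg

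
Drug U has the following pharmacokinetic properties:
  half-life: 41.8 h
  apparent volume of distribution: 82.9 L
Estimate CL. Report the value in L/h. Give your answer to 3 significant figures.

k = ln2 / t½ = 0.693147 / 41.8 = 0.01658 h⁻¹
CL = k × Vd = 0.01658 × 82.9 = 1.374 L/h

1.37 L/h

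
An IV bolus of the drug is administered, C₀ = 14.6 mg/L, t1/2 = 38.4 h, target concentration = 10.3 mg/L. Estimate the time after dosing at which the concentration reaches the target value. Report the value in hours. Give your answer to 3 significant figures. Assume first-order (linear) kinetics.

k = ln2 / t½ = 0.693147 / 38.4 = 0.01805 h⁻¹
t = ln(C₀ / C) / k = ln(14.60 / 10.3) / 0.01805
  = ln(1.417) / 0.01805 = 0.3485 / 0.01805 = 19.31 h

19.3 h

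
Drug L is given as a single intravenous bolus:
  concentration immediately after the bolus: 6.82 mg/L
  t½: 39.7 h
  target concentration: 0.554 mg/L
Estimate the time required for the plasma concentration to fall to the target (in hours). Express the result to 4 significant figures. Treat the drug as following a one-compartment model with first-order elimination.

143.8 h

k = ln2 / t½ = 0.693147 / 39.7 = 0.01746 h⁻¹
t = ln(C₀ / C) / k = ln(6.820 / 0.554) / 0.01746
  = ln(12.31) / 0.01746 = 2.510 / 0.01746 = 143.8 h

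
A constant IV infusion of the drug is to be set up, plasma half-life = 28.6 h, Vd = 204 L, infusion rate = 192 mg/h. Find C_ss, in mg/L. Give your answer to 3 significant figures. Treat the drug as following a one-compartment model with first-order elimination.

38.8 mg/L

k = ln2 / t½ = 0.693147 / 28.6 = 0.02424 h⁻¹
CL = k × Vd = 0.02424 × 204 = 4.945 L/h
At steady state Css = R₀ / CL = 192 / 4.945 = 38.83 mg/L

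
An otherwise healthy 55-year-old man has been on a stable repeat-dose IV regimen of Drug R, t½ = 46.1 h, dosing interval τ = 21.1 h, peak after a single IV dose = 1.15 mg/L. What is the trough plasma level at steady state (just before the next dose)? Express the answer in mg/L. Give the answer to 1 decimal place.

k = ln2 / t½ = 0.693147 / 46.1 = 0.01504 h⁻¹
e^(−kτ) = e^(−0.01504 × 21.1) = 0.7281
Accumulation ratio R = 1 / (1 − e^(−kτ)) = 1 / (1 − 0.7281) = 3.678
Steady-state trough = C₀ × R × e^(−kτ) = 1.15 × 3.678 × 0.7281 = 3.080 mg/L

3.1 mg/L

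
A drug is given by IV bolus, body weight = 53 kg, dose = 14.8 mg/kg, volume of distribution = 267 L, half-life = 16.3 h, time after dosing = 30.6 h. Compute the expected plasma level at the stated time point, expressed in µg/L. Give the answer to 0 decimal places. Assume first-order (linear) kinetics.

800 µg/L

Total dose = 14.8 × 53 = 784.4 mg
C₀ = Dose / Vd = 784.4 / 267 = 2.938 mg/L
k = ln2 / t½ = 0.693147 / 16.3 = 0.04252 h⁻¹
C = C₀ · e^(−k·t) = 2.938 × e^(−0.04252 × 30.6)
  = 2.938 × 0.2722 = 0.7997 mg/L
Convert: 0.7997 mg/L × 1000 = 799.7 µg/L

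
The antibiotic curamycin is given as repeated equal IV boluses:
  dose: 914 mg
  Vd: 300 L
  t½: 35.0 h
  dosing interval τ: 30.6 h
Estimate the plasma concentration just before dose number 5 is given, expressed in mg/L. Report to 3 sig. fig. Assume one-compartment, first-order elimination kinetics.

C₀ per dose = Dose / Vd = 914 / 300 = 3.047 mg/L
k = ln2 / t½ = 0.693147 / 35.0 = 0.01980 h⁻¹
Fraction remaining after one interval: r = e^(−kτ) = e^(−0.01980 × 30.6) = 0.5456
Before dose 5, 4 doses have been given (aged 1τ, 2τ, 3τ, 4τ).
C_trough = C₀ × (r + r² + … + r^4) = C₀ × r(1−r^4)/(1−r)
        = 3.047 × 0.5456 × (1 − 0.08861) / (1 − 0.5456) = 3.334 mg/L

3.33 mg/L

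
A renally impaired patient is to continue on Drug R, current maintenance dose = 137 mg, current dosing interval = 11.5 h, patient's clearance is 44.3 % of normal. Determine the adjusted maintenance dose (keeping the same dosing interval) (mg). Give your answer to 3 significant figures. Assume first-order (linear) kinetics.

60.7 mg

To keep the same average steady-state level, dosing rate must scale with clearance.
CL ratio = 44.3 / 100 = 0.4430
New dose (same interval) = 137 × 0.4430 = 60.69 mg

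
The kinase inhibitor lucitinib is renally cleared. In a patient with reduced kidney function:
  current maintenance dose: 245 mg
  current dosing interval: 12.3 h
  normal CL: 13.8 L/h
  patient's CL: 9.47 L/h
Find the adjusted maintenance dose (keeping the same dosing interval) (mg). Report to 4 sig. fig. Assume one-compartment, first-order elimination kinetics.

To keep the same average steady-state level, dosing rate must scale with clearance.
CL ratio = 9.47 / 13.8 = 0.6862
New dose (same interval) = 245 × 0.6862 = 168.1 mg

168.1 mg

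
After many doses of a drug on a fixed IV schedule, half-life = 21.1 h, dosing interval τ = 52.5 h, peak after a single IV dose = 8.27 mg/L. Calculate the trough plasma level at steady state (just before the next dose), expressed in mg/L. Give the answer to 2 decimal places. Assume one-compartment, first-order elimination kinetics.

k = ln2 / t½ = 0.693147 / 21.1 = 0.03285 h⁻¹
e^(−kτ) = e^(−0.03285 × 52.5) = 0.1782
Accumulation ratio R = 1 / (1 − e^(−kτ)) = 1 / (1 − 0.1782) = 1.217
Steady-state trough = C₀ × R × e^(−kτ) = 8.27 × 1.217 × 0.1782 = 1.794 mg/L

1.79 mg/L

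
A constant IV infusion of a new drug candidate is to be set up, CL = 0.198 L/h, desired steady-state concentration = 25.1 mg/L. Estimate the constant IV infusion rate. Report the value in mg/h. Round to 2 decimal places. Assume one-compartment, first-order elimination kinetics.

At steady state, infusion rate R₀ = Css × CL = 25.1 × 0.1980 = 4.970 mg/h

4.97 mg/h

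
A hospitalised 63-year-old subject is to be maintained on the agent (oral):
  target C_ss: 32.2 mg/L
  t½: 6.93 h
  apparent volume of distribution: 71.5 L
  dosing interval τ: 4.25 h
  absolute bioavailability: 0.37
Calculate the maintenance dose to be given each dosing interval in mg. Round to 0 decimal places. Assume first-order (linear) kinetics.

2645 mg

k = ln2 / t½ = 0.693147 / 6.93 = 0.1000 h⁻¹
CL = k × Vd = 0.1000 × 71.5 = 7.150 L/h
At steady state, F × (Dose/τ) = Css × CL.
Dose = Css × CL × τ / F = 32.2 × 7.150 × 4.25 / 0.37 = 2645 mg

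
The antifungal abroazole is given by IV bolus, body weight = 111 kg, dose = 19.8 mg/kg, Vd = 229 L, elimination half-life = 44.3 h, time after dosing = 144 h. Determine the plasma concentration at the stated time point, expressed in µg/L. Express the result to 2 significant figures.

1000 µg/L

Total dose = 19.8 × 111 = 2198 mg
C₀ = Dose / Vd = 2198 / 229 = 9.598 mg/L
k = ln2 / t½ = 0.693147 / 44.3 = 0.01565 h⁻¹
C = C₀ · e^(−k·t) = 9.598 × e^(−0.01565 × 144)
  = 9.598 × 0.1050 = 1.008 mg/L
Convert: 1.008 mg/L × 1000 = 1008 µg/L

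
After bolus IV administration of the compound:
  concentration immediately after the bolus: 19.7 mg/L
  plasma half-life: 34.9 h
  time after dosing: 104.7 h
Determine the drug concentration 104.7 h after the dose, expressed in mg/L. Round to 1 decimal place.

k = ln2 / t½ = 0.693147 / 34.9 = 0.01986 h⁻¹
t / t½ = 104.7 / 34.9 = 3 half-lives
C = C₀ × (1/2)^3 = 19.70 × 0.1250 = 2.463 mg/L

2.5 mg/L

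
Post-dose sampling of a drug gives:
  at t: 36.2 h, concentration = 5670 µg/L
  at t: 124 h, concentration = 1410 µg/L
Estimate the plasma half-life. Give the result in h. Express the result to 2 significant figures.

k = ln(C₁/C₂) / (t₂ − t₁) = ln(5670/1410) / (124 − 36.2)
  = 1.392 / 87.80 = 0.01585 h⁻¹
t½ = ln2 / k = 0.693147 / 0.01585 = 43.73 h

44 h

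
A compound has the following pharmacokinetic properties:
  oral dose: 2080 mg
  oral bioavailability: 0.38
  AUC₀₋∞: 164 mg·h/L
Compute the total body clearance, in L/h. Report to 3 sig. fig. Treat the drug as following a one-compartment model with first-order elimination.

4.82 L/h

CL = F·Dose / AUC = 0.38 × 2080 / 164 = 4.820 L/h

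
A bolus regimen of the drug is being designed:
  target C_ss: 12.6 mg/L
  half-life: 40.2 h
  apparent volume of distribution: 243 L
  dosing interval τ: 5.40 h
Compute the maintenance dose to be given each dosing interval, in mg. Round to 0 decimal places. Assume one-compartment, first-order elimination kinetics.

k = ln2 / t½ = 0.693147 / 40.2 = 0.01724 h⁻¹
CL = k × Vd = 0.01724 × 243 = 4.189 L/h
At steady state, Dose/τ = Css × CL.
Dose = Css × CL × τ = 12.6 × 4.189 × 5.40 = 285.0 mg

285 mg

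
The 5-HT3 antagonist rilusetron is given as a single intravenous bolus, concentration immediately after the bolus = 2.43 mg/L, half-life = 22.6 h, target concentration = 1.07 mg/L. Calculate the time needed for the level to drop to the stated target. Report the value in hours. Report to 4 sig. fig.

k = ln2 / t½ = 0.693147 / 22.6 = 0.03067 h⁻¹
t = ln(C₀ / C) / k = ln(2.430 / 1.07) / 0.03067
  = ln(2.271) / 0.03067 = 0.8202 / 0.03067 = 26.74 h

26.74 h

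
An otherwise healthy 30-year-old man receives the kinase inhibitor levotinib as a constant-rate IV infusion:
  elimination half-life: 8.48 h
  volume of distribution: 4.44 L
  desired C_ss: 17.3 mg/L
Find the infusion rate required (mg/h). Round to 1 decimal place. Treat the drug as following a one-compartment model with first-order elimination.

k = ln2 / t½ = 0.693147 / 8.48 = 0.08174 h⁻¹
CL = k × Vd = 0.08174 × 4.44 = 0.3629 L/h
At steady state, infusion rate R₀ = Css × CL = 17.3 × 0.3629 = 6.278 mg/h

6.3 mg/h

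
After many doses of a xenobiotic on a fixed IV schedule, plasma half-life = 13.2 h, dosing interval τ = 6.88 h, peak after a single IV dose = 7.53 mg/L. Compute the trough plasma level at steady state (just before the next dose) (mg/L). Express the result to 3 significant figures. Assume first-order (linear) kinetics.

17.3 mg/L

k = ln2 / t½ = 0.693147 / 13.2 = 0.05251 h⁻¹
e^(−kτ) = e^(−0.05251 × 6.88) = 0.6968
Accumulation ratio R = 1 / (1 − e^(−kτ)) = 1 / (1 − 0.6968) = 3.298
Steady-state trough = C₀ × R × e^(−kτ) = 7.53 × 3.298 × 0.6968 = 17.30 mg/L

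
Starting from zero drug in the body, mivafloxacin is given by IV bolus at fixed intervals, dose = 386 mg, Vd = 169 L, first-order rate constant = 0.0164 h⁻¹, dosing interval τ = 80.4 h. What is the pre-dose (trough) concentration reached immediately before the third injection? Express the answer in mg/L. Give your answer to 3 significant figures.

C₀ per dose = Dose / Vd = 386 / 169 = 2.284 mg/L
Fraction remaining after one interval: r = e^(−kτ) = e^(−0.01640 × 80.4) = 0.2675
Before dose 3, 2 doses have been given (aged 1τ, 2τ).
C_trough = C₀ × (r + r²) = 2.284 × (0.2675 + 0.07156) = 0.7744 mg/L

0.774 mg/L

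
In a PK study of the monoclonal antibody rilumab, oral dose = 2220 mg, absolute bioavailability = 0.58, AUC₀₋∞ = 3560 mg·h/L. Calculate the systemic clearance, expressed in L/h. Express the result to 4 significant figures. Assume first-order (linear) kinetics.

CL = F·Dose / AUC = 0.58 × 2220 / 3560 = 0.3617 L/h

0.3617 L/h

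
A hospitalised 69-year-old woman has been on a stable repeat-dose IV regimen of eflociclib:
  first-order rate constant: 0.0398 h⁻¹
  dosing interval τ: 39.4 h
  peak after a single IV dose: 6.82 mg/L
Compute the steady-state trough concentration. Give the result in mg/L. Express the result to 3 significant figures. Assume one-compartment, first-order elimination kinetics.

1.80 mg/L

e^(−kτ) = e^(−0.03980 × 39.4) = 0.2084
Accumulation ratio R = 1 / (1 − e^(−kτ)) = 1 / (1 − 0.2084) = 1.263
Steady-state trough = C₀ × R × e^(−kτ) = 6.82 × 1.263 × 0.2084 = 1.795 mg/L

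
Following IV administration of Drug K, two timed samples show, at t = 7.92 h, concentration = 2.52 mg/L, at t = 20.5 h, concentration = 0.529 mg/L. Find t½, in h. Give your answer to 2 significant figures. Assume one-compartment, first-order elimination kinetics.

5.6 h

k = ln(C₁/C₂) / (t₂ − t₁) = ln(2.52/0.529) / (20.5 − 7.92)
  = 1.561 / 12.58 = 0.1241 h⁻¹
t½ = ln2 / k = 0.693147 / 0.1241 = 5.585 h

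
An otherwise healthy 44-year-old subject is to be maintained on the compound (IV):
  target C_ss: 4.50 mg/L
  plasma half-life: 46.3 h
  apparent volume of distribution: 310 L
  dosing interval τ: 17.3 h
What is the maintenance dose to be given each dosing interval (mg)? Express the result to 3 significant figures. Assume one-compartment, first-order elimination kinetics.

k = ln2 / t½ = 0.693147 / 46.3 = 0.01497 h⁻¹
CL = k × Vd = 0.01497 × 310 = 4.641 L/h
At steady state, Dose/τ = Css × CL.
Dose = Css × CL × τ = 4.50 × 4.641 × 17.3 = 361.3 mg

361 mg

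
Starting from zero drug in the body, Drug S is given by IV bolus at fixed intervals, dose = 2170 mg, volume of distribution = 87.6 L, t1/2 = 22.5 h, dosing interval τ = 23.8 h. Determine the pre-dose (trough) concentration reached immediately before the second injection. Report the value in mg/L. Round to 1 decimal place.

11.9 mg/L

C₀ per dose = Dose / Vd = 2170 / 87.6 = 24.77 mg/L
k = ln2 / t½ = 0.693147 / 22.5 = 0.03081 h⁻¹
Fraction remaining after one interval: r = e^(−kτ) = e^(−0.03081 × 23.8) = 0.4803
Before dose 2, 1 dose has been given (aged 1τ).
C_trough = C₀ × r = 24.77 × 0.4803 = 11.90 mg/L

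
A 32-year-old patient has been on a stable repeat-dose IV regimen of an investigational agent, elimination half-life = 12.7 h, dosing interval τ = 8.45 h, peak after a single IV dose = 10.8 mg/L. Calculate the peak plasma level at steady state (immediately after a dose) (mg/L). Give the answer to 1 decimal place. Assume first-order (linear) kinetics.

29.2 mg/L

k = ln2 / t½ = 0.693147 / 12.7 = 0.05458 h⁻¹
e^(−kτ) = e^(−0.05458 × 8.45) = 0.6305
Accumulation ratio R = 1 / (1 − e^(−kτ)) = 1 / (1 − 0.6305) = 2.706
Steady-state peak = C₀ × R = 10.8 × 2.706 = 29.22 mg/L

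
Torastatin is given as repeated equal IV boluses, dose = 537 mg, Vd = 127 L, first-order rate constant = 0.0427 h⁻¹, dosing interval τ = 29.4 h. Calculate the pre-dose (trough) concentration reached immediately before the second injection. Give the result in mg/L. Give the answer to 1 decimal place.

C₀ per dose = Dose / Vd = 537 / 127 = 4.228 mg/L
Fraction remaining after one interval: r = e^(−kτ) = e^(−0.04270 × 29.4) = 0.2850
Before dose 2, 1 dose has been given (aged 1τ).
C_trough = C₀ × r = 4.228 × 0.2850 = 1.205 mg/L

1.2 mg/L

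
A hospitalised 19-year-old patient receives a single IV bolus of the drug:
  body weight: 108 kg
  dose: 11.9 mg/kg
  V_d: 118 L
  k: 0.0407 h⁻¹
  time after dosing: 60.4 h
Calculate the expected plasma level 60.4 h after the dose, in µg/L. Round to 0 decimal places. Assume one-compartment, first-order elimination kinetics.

Total dose = 11.9 × 108 = 1285 mg
C₀ = Dose / Vd = 1285 / 118 = 10.89 mg/L
C = C₀ · e^(−k·t) = 10.89 × e^(−0.04070 × 60.4)
  = 10.89 × 0.08558 = 0.9320 mg/L
Convert: 0.9320 mg/L × 1000 = 932.0 µg/L

932 µg/L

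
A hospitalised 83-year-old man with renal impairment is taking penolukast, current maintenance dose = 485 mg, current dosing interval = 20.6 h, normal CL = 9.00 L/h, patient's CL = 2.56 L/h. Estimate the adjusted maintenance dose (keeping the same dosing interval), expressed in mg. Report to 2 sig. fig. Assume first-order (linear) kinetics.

140 mg

To keep the same average steady-state level, dosing rate must scale with clearance.
CL ratio = 2.56 / 9.00 = 0.2844
New dose (same interval) = 485 × 0.2844 = 137.9 mg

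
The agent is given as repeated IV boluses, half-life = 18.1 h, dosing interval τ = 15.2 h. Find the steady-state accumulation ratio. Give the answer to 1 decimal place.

2.3

k = ln2 / t½ = 0.693147 / 18.1 = 0.03830 h⁻¹
e^(−kτ) = e^(−0.03830 × 15.2) = 0.5587
Accumulation ratio R = 1 / (1 − e^(−kτ)) = 1 / (1 − 0.5587) = 2.266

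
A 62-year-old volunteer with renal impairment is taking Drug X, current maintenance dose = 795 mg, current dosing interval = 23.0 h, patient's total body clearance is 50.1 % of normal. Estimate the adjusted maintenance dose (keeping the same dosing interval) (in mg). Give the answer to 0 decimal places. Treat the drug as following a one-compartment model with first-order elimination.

To keep the same average steady-state level, dosing rate must scale with clearance.
CL ratio = 50.1 / 100 = 0.5010
New dose (same interval) = 795 × 0.5010 = 398.3 mg

398 mg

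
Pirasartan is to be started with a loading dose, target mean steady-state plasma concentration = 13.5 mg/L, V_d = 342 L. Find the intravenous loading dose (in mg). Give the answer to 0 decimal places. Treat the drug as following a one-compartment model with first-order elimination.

LD = Css × Vd = 13.5 × 342 = 4617 mg

4617 mg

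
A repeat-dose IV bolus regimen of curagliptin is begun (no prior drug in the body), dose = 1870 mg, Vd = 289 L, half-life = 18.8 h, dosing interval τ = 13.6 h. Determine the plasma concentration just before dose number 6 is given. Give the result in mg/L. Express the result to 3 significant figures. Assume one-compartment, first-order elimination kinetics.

9.13 mg/L

C₀ per dose = Dose / Vd = 1870 / 289 = 6.471 mg/L
k = ln2 / t½ = 0.693147 / 18.8 = 0.03687 h⁻¹
Fraction remaining after one interval: r = e^(−kτ) = e^(−0.03687 × 13.6) = 0.6057
Before dose 6, 5 doses have been given (aged 1τ, 2τ, 3τ, 4τ, 5τ).
C_trough = C₀ × (r + r² + … + r^5) = C₀ × r(1−r^5)/(1−r)
        = 6.471 × 0.6057 × (1 − 0.08152) / (1 − 0.6057) = 9.130 mg/L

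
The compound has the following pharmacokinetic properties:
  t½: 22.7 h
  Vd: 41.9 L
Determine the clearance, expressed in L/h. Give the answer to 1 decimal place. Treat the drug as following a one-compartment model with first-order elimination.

k = ln2 / t½ = 0.693147 / 22.7 = 0.03054 h⁻¹
CL = k × Vd = 0.03054 × 41.9 = 1.280 L/h

1.3 L/h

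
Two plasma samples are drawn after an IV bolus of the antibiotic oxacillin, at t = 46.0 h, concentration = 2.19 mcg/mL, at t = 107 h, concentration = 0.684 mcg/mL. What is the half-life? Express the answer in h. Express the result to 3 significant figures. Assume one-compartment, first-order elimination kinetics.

k = ln(C₁/C₂) / (t₂ − t₁) = ln(2.19/0.684) / (107 − 46.0)
  = 1.164 / 61.00 = 0.01908 h⁻¹
t½ = ln2 / k = 0.693147 / 0.01908 = 36.33 h

36.3 h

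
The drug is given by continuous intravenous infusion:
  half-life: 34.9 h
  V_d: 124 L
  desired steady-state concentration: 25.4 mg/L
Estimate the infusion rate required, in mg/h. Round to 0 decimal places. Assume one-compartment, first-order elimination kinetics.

63 mg/h

k = ln2 / t½ = 0.693147 / 34.9 = 0.01986 h⁻¹
CL = k × Vd = 0.01986 × 124 = 2.463 L/h
At steady state, infusion rate R₀ = Css × CL = 25.4 × 2.463 = 62.56 mg/h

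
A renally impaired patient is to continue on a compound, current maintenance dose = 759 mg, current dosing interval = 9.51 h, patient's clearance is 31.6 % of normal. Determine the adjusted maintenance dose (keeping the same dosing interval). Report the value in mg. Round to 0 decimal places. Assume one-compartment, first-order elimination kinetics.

To keep the same average steady-state level, dosing rate must scale with clearance.
CL ratio = 31.6 / 100 = 0.3160
New dose (same interval) = 759 × 0.3160 = 239.8 mg

240 mg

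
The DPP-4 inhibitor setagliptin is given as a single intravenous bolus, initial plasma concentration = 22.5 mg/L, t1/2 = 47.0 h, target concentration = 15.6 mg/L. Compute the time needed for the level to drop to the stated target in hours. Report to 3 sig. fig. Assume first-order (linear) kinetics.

24.8 h

k = ln2 / t½ = 0.693147 / 47.0 = 0.01475 h⁻¹
t = ln(C₀ / C) / k = ln(22.50 / 15.6) / 0.01475
  = ln(1.442) / 0.01475 = 0.3660 / 0.01475 = 24.81 h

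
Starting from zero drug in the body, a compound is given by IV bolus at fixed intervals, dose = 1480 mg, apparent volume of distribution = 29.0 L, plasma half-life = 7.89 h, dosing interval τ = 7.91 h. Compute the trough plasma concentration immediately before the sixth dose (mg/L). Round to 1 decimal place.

C₀ per dose = Dose / Vd = 1480 / 29.0 = 51.03 mg/L
k = ln2 / t½ = 0.693147 / 7.89 = 0.08785 h⁻¹
Fraction remaining after one interval: r = e^(−kτ) = e^(−0.08785 × 7.91) = 0.4991
Before dose 6, 5 doses have been given (aged 1τ, 2τ, 3τ, 4τ, 5τ).
C_trough = C₀ × (r + r² + … + r^5) = C₀ × r(1−r^5)/(1−r)
        = 51.03 × 0.4991 × (1 − 0.03097) / (1 − 0.4991) = 49.27 mg/L

49.3 mg/L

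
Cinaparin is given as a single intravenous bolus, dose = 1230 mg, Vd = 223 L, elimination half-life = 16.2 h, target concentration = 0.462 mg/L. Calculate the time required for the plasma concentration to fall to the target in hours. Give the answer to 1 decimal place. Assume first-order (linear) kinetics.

58.0 h

C₀ = Dose / Vd = 1230 / 223 = 5.516 mg/L
k = ln2 / t½ = 0.693147 / 16.2 = 0.04279 h⁻¹
t = ln(C₀ / C) / k = ln(5.516 / 0.462) / 0.04279
  = ln(11.94) / 0.04279 = 2.480 / 0.04279 = 57.96 h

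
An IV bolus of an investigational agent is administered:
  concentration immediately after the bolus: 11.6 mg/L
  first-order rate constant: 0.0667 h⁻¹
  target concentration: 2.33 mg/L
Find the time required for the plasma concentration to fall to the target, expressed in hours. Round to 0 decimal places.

t = ln(C₀ / C) / k = ln(11.60 / 2.33) / 0.06670
  = ln(4.979) / 0.06670 = 1.605 / 0.06670 = 24.06 h

24 h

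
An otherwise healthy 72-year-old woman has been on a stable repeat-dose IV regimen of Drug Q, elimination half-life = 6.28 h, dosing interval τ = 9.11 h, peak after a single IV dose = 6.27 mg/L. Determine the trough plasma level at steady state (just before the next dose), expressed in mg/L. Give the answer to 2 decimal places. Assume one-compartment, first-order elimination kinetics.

k = ln2 / t½ = 0.693147 / 6.28 = 0.1104 h⁻¹
e^(−kτ) = e^(−0.1104 × 9.11) = 0.3658
Accumulation ratio R = 1 / (1 − e^(−kτ)) = 1 / (1 − 0.3658) = 1.577
Steady-state trough = C₀ × R × e^(−kτ) = 6.27 × 1.577 × 0.3658 = 3.617 mg/L

3.62 mg/L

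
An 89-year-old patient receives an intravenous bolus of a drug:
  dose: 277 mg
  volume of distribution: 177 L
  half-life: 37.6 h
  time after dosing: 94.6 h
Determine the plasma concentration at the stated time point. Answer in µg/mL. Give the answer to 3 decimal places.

0.274 µg/mL

C₀ = Dose / Vd = 277.0 / 177 = 1.565 mg/L
k = ln2 / t½ = 0.693147 / 37.6 = 0.01843 h⁻¹
C = C₀ · e^(−k·t) = 1.565 × e^(−0.01843 × 94.6)
  = 1.565 × 0.1749 = 0.2737 mg/L
(0.2737 mg/L = 0.2737 µg/mL)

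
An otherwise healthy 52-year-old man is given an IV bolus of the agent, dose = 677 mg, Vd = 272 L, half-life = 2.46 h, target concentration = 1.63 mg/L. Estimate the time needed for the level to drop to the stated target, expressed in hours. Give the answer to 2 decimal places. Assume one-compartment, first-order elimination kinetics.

1.50 h

C₀ = Dose / Vd = 677.0 / 272 = 2.489 mg/L
k = ln2 / t½ = 0.693147 / 2.46 = 0.2818 h⁻¹
t = ln(C₀ / C) / k = ln(2.489 / 1.63) / 0.2818
  = ln(1.527) / 0.2818 = 0.4233 / 0.2818 = 1.502 h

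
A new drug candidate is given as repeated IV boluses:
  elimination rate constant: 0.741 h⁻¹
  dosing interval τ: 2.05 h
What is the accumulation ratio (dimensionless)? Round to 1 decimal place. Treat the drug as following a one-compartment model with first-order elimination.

1.3

e^(−kτ) = e^(−0.7410 × 2.05) = 0.2189
Accumulation ratio R = 1 / (1 − e^(−kτ)) = 1 / (1 − 0.2189) = 1.280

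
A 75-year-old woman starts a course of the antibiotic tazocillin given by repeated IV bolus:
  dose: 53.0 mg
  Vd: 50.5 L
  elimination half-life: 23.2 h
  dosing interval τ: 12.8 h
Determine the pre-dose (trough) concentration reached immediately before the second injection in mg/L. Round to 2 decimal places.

0.72 mg/L

C₀ per dose = Dose / Vd = 53.0 / 50.5 = 1.050 mg/L
k = ln2 / t½ = 0.693147 / 23.2 = 0.02988 h⁻¹
Fraction remaining after one interval: r = e^(−kτ) = e^(−0.02988 × 12.8) = 0.6822
Before dose 2, 1 dose has been given (aged 1τ).
C_trough = C₀ × r = 1.050 × 0.6822 = 0.7163 mg/L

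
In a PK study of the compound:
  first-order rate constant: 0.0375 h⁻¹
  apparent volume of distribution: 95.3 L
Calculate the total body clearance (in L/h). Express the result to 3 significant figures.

3.57 L/h

CL = k × Vd = 0.0375 × 95.3 = 3.574 L/h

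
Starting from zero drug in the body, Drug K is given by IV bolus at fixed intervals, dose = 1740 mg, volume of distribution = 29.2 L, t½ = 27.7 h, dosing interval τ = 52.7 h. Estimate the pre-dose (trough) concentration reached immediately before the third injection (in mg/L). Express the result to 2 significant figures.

C₀ per dose = Dose / Vd = 1740 / 29.2 = 59.59 mg/L
k = ln2 / t½ = 0.693147 / 27.7 = 0.02502 h⁻¹
Fraction remaining after one interval: r = e^(−kτ) = e^(−0.02502 × 52.7) = 0.2675
Before dose 3, 2 doses have been given (aged 1τ, 2τ).
C_trough = C₀ × (r + r²) = 59.59 × (0.2675 + 0.07156) = 20.20 mg/L

20 mg/L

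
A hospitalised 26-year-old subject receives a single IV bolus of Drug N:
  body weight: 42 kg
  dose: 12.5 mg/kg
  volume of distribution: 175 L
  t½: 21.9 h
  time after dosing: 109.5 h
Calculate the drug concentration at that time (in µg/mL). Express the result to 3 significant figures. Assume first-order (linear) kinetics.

Total dose = 12.5 × 42 = 525.0 mg
C₀ = Dose / Vd = 525.0 / 175 = 3.000 mg/L
k = ln2 / t½ = 0.693147 / 21.9 = 0.03165 h⁻¹
t / t½ = 109.5 / 21.9 = 5 half-lives
C = C₀ × (1/2)^5 = 3.000 × 0.03125 = 0.09375 mg/L
(0.09375 mg/L = 0.09375 µg/mL)

0.0938 µg/mL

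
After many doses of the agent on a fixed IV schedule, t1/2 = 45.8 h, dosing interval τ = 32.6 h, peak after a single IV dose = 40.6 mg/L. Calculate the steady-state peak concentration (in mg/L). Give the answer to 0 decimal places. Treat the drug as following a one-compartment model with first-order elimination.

k = ln2 / t½ = 0.693147 / 45.8 = 0.01513 h⁻¹
e^(−kτ) = e^(−0.01513 × 32.6) = 0.6106
Accumulation ratio R = 1 / (1 − e^(−kτ)) = 1 / (1 − 0.6106) = 2.568
Steady-state peak = C₀ × R = 40.6 × 2.568 = 104.3 mg/L

104 mg/L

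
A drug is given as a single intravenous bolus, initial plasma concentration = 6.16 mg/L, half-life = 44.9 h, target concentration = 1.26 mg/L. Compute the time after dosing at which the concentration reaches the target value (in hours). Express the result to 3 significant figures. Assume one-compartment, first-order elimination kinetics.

k = ln2 / t½ = 0.693147 / 44.9 = 0.01544 h⁻¹
t = ln(C₀ / C) / k = ln(6.160 / 1.26) / 0.01544
  = ln(4.889) / 0.01544 = 1.587 / 0.01544 = 102.8 h

103 h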